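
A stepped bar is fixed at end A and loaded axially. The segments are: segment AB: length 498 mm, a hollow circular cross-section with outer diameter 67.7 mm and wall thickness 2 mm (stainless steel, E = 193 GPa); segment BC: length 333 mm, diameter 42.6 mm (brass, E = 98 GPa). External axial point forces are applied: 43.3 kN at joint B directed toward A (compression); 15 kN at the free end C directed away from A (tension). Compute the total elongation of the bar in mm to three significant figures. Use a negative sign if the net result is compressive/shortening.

Internal axial forces (sectioning from the free end, tension +): N_BC = 15 kN, N_AB = -28.3 kN.
A_AB = 412.8 mm².
A_BC = 1425 mm².
δ_AB = -28300·498/(412.8·193000) = -0.1769 mm
δ_BC = 15000·333/(1425·98000) = 0.03576 mm
δ = Σδ_i = -0.1411 mm.

-0.141 mm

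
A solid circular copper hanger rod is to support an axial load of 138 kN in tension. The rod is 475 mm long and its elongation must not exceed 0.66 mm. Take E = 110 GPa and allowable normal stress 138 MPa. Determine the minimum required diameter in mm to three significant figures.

Required area A ≥ P/σ_allow = 138000/138 = 1000 mm².
For a solid circular section, d ≥ √(4A/π) = 35.68 mm.
Elongation limit: A ≥ PL/(Eδ_allow) = 138000·475/(110000·0.66) = 902.9 mm² ⇒ d ≥ 33.91 mm.
The stress limit governs.

35.7 mm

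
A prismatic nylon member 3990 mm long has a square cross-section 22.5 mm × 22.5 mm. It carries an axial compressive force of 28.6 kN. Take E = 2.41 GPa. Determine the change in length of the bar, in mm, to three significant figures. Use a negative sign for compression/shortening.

A = 506.2 mm².
δ_mech = NL/(AE) = -28600·3990/(506.2·2410) = -93.53 mm.

-93.5 mm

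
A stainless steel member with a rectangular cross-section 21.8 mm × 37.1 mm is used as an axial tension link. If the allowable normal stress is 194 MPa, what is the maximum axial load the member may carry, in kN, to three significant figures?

157 kN

A = 808.8 mm².
P_max = σ_allow · A = 194 · 808.8 = 156900 N = 156.9 kN.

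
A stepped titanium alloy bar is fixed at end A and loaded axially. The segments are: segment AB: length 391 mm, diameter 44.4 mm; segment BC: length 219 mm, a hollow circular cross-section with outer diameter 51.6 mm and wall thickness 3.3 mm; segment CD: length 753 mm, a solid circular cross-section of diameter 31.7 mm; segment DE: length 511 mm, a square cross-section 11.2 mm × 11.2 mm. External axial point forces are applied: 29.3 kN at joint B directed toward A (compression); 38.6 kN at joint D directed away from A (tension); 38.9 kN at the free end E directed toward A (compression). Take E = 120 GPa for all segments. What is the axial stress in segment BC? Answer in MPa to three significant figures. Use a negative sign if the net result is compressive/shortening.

Internal axial forces (sectioning from the free end, tension +): N_DE = -38.9 kN, N_CD = -0.3 kN, N_BC = -0.3 kN, N_AB = -29.6 kN.
A_BC = 500.7 mm².
σ_BC = N_BC/A_BC = -300/500.7 = -0.5991 MPa.

-0.599 MPa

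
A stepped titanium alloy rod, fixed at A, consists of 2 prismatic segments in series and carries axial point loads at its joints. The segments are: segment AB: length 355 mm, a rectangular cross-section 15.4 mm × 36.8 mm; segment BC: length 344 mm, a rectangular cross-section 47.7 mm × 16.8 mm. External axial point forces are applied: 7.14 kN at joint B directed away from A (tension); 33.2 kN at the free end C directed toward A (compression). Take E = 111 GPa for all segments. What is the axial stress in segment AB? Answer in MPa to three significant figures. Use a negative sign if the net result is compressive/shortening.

Internal axial forces (sectioning from the free end, tension +): N_BC = -33.2 kN, N_AB = -26.06 kN.
A_AB = 566.7 mm².
σ_AB = N_AB/A_AB = -26060/566.7 = -45.98 MPa.

-46.0 MPa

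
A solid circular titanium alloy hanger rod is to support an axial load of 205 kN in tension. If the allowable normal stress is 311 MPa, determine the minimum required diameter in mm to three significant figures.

29.0 mm

Required area A ≥ P/σ_allow = 205000/311 = 659.2 mm².
For a solid circular section, d ≥ √(4A/π) = 28.97 mm.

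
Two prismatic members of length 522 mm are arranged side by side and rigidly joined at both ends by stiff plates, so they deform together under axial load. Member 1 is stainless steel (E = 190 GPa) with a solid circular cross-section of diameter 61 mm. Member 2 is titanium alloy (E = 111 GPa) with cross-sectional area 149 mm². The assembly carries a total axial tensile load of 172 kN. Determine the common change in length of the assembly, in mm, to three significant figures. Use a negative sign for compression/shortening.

A_1 = 2922 mm².
Equal strain + equilibrium ⇒ each member carries load in proportion to AE: A₁E₁ = 555300000 N, A₂E₂ = 16540000 N, ΣAE = 571800000 N.
δ = PL/ΣAE = 172000·522/571800000 = 0.157 mm.

0.157 mm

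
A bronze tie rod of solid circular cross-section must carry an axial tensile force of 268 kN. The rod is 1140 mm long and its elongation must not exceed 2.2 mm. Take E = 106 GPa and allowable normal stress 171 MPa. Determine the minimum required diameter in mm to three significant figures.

44.7 mm

Required area A ≥ P/σ_allow = 268000/171 = 1567 mm².
For a solid circular section, d ≥ √(4A/π) = 44.67 mm.
Elongation limit: A ≥ PL/(Eδ_allow) = 268000·1140/(106000·2.2) = 1310 mm² ⇒ d ≥ 40.84 mm.
The stress limit governs.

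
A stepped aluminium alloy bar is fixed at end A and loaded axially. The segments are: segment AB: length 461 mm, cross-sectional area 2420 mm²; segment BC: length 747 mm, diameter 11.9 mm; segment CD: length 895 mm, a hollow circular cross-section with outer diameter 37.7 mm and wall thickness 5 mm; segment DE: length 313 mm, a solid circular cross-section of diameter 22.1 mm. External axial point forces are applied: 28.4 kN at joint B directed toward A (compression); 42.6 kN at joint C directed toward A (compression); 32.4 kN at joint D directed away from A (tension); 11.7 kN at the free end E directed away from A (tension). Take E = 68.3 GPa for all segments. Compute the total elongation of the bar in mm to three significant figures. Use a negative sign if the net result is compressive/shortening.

1.34 mm

Internal axial forces (sectioning from the free end, tension +): N_DE = 11.7 kN, N_CD = 44.1 kN, N_BC = 1.5 kN, N_AB = -26.9 kN.
A_BC = 111.2 mm².
A_CD = 513.7 mm².
A_DE = 383.6 mm².
δ_AB = -26900·461/(2420·68300) = -0.07503 mm
δ_BC = 1500·747/(111.2·68300) = 0.1475 mm
δ_CD = 44100·895/(513.7·68300) = 1.125 mm
δ_DE = 11700·313/(383.6·68300) = 0.1398 mm
δ = Σδ_i = 1.337 mm.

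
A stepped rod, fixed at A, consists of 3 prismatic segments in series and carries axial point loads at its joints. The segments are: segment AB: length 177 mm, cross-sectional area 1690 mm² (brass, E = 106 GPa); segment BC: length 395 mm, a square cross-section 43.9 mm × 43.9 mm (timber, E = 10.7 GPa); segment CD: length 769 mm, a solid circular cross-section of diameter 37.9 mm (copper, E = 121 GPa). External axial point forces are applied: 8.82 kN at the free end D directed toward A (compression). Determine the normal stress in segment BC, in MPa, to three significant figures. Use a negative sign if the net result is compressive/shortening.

Internal axial forces (sectioning from the free end, tension +): N_CD = -8.82 kN, N_BC = -8.82 kN, N_AB = -8.82 kN.
A_BC = 1927 mm².
σ_BC = N_BC/A_BC = -8820/1927 = -4.577 MPa.

-4.58 MPa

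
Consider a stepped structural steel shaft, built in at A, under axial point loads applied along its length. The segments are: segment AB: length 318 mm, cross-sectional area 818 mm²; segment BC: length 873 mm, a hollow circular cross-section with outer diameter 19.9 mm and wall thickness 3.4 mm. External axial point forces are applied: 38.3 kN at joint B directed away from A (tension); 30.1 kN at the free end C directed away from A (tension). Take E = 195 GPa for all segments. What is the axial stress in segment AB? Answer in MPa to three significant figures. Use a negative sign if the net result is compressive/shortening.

Internal axial forces (sectioning from the free end, tension +): N_BC = 30.1 kN, N_AB = 68.4 kN.
σ_AB = N_AB/A_AB = 68400/818 = 83.62 MPa.

83.6 MPa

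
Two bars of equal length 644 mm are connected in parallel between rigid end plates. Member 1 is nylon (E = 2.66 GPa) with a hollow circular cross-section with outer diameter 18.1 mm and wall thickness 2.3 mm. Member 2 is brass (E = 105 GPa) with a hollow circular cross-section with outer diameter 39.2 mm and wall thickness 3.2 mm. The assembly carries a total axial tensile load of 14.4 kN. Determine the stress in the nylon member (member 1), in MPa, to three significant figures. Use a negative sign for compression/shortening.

1.00 MPa

A_1 = 114.2 mm².
A_2 = 361.9 mm².
Equal strain + equilibrium ⇒ each member carries load in proportion to AE: A₁E₁ = 303700 N, A₂E₂ = 38000000 N, ΣAE = 38300000 N.
σ₁ = P·E₁/ΣAE = 14400·2660/38300000 = 1 MPa.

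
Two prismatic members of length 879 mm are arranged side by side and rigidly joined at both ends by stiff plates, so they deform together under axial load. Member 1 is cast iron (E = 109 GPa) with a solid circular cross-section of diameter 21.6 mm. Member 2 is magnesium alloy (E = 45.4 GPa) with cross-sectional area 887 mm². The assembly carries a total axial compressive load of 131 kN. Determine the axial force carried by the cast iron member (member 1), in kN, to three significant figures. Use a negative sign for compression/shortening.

-65.2 kN

A_1 = 366.4 mm².
Equal strain + equilibrium ⇒ each member carries load in proportion to AE: A₁E₁ = 39940000 N, A₂E₂ = 40270000 N, ΣAE = 80210000 N.
F₁ = P·A₁E₁/ΣAE = -131000·39940000/80210000 = -65230 N.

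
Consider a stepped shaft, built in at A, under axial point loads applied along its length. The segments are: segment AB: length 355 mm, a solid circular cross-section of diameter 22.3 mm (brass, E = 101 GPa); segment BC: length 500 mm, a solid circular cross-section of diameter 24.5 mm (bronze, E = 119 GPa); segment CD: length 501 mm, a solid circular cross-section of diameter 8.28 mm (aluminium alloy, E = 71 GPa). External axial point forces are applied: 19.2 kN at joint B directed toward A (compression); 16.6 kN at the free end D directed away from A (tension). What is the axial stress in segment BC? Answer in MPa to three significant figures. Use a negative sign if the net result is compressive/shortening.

35.2 MPa

Internal axial forces (sectioning from the free end, tension +): N_CD = 16.6 kN, N_BC = 16.6 kN, N_AB = -2.6 kN.
A_BC = 471.4 mm².
σ_BC = N_BC/A_BC = 16600/471.4 = 35.21 MPa.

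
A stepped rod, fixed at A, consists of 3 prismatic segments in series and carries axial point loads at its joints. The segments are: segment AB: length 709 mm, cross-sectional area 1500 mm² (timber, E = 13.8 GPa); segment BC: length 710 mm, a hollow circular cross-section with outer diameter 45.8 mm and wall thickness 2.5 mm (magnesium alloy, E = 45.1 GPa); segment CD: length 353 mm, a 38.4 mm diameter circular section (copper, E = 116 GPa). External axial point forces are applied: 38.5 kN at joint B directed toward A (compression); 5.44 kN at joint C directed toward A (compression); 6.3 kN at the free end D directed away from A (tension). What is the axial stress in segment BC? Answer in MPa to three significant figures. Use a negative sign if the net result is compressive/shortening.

Internal axial forces (sectioning from the free end, tension +): N_CD = 6.3 kN, N_BC = 0.86 kN, N_AB = -37.64 kN.
A_BC = 340.1 mm².
σ_BC = N_BC/A_BC = 860/340.1 = 2.529 MPa.

2.53 MPa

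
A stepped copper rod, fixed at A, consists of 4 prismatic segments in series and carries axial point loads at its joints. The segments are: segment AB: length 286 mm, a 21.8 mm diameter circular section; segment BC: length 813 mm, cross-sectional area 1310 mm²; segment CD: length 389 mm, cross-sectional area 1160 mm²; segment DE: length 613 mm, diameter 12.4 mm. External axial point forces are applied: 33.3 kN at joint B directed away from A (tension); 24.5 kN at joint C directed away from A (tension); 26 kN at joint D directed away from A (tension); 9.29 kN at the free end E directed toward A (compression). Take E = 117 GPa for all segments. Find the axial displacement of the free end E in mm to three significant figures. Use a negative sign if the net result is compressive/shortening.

Internal axial forces (sectioning from the free end, tension +): N_DE = -9.29 kN, N_CD = 16.71 kN, N_BC = 41.21 kN, N_AB = 74.51 kN.
A_AB = 373.3 mm².
A_DE = 120.8 mm².
δ_AB = 74510·286/(373.3·117000) = 0.488 mm
δ_BC = 41210·813/(1310·117000) = 0.2186 mm
δ_CD = 16710·389/(1160·117000) = 0.04789 mm
δ_DE = -9290·613/(120.8·117000) = -0.403 mm
δ = Σδ_i = 0.3514 mm.

0.351 mm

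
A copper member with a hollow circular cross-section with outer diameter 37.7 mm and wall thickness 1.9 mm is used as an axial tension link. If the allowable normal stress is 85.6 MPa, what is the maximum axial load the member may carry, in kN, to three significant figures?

18.3 kN

A = 213.7 mm².
P_max = σ_allow · A = 85.6 · 213.7 = 18290 N = 18.29 kN.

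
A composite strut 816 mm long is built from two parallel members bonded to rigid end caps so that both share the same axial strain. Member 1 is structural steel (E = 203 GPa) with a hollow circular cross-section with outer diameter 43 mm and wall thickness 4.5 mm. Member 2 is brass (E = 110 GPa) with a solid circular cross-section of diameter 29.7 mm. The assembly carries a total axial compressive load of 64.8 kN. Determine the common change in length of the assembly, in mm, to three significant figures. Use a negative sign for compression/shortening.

-0.283 mm

A_1 = 544.3 mm².
A_2 = 692.8 mm².
Equal strain + equilibrium ⇒ each member carries load in proportion to AE: A₁E₁ = 110500000 N, A₂E₂ = 76210000 N, ΣAE = 186700000 N.
δ = PL/ΣAE = -64800·816/186700000 = -0.2832 mm.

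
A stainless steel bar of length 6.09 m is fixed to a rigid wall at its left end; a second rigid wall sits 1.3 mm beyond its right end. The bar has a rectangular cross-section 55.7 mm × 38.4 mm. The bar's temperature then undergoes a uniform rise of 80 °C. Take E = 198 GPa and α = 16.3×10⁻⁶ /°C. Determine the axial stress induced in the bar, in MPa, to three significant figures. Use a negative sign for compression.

-216 MPa

Free thermal expansion αLΔT = 16.3e-6 · 6090 · 80 = 7.941 mm.
The walls engage after the gap closes; constrained expansion = 7.941 − 1.3 = 6.641 mm.
The walls impose strain ε = −(6.641)/6090 = -1.0905e-03; σ = Eε = 198000 · -1.0905e-03 = -215.9 MPa.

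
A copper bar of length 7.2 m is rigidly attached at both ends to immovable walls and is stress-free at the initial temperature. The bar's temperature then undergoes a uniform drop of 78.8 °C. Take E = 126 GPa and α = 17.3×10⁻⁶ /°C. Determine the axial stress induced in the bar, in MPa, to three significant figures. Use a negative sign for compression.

172 MPa

Free thermal expansion αLΔT = 17.3e-6 · 7200 · -78.8 = -9.815 mm.
The walls impose strain ε = −(-9.815)/7200 = 1.3632e-03; σ = Eε = 126000 · 1.3632e-03 = 171.8 MPa.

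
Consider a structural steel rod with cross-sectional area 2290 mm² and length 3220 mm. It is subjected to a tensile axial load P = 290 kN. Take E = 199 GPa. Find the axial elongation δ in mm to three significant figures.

δ_mech = NL/(AE) = 290000·3220/(2290·199000) = 2.049 mm.

2.05 mm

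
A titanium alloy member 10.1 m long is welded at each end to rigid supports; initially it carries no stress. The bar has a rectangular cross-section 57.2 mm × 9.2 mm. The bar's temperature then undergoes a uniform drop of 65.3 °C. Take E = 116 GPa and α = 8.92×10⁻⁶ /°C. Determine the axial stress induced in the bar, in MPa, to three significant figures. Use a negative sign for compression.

67.6 MPa

Free thermal expansion αLΔT = 8.92e-6 · 10100 · -65.3 = -5.883 mm.
The walls impose strain ε = −(-5.883)/10100 = 5.8248e-04; σ = Eε = 116000 · 5.8248e-04 = 67.57 MPa.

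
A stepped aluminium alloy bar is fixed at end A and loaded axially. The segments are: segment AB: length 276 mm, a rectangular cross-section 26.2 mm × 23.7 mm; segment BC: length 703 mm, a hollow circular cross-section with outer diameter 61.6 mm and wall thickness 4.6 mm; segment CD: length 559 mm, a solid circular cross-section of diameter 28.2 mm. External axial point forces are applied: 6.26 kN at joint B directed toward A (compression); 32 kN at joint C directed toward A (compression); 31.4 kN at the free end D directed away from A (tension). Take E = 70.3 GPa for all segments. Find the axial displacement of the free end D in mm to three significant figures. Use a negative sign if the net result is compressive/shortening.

Internal axial forces (sectioning from the free end, tension +): N_CD = 31.4 kN, N_BC = -0.6 kN, N_AB = -6.86 kN.
A_AB = 620.9 mm².
A_BC = 823.7 mm².
A_CD = 624.6 mm².
δ_AB = -6860·276/(620.9·70300) = -0.04337 mm
δ_BC = -600·703/(823.7·70300) = -0.007284 mm
δ_CD = 31400·559/(624.6·70300) = 0.3998 mm
δ = Σδ_i = 0.3491 mm.

0.349 mm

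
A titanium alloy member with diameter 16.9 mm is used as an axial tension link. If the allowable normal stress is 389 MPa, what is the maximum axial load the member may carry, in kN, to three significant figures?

A = 224.3 mm².
P_max = σ_allow · A = 389 · 224.3 = 87260 N = 87.26 kN.

87.3 kN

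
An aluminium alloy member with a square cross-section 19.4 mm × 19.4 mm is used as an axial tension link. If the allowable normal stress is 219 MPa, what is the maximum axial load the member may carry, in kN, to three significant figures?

82.4 kN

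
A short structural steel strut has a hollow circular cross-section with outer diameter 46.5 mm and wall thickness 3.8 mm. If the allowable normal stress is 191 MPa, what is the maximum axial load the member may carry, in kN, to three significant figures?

97.4 kN

A = 509.8 mm².
P_max = σ_allow · A = 191 · 509.8 = 97360 N = 97.36 kN.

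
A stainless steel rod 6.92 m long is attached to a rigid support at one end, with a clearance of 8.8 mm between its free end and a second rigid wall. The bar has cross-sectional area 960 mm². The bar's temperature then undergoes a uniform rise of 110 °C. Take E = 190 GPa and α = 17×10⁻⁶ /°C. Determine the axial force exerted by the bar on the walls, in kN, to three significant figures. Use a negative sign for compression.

-109 kN

Free thermal expansion αLΔT = 17e-6 · 6920 · 110 = 12.94 mm.
The walls engage after the gap closes; constrained expansion = 12.94 − 8.8 = 4.14 mm.
The walls impose strain ε = −(4.14)/6920 = -5.9832e-04; σ = Eε = 190000 · -5.9832e-04 = -113.7 MPa.
Wall reaction R = σ·A = -113.7·960 = -109100 N = -109.1 kN.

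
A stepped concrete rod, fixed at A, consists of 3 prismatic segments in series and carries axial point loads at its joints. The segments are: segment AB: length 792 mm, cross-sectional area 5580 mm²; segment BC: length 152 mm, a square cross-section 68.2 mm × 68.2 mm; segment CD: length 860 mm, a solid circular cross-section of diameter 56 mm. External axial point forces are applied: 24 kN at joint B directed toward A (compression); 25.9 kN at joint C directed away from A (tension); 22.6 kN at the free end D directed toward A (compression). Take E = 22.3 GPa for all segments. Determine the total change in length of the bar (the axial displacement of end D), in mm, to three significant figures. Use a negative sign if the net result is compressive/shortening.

Internal axial forces (sectioning from the free end, tension +): N_CD = -22.6 kN, N_BC = 3.3 kN, N_AB = -20.7 kN.
A_BC = 4651 mm².
A_CD = 2463 mm².
δ_AB = -20700·792/(5580·22300) = -0.1318 mm
δ_BC = 3300·152/(4651·22300) = 0.004836 mm
δ_CD = -22600·860/(2463·22300) = -0.3539 mm
δ = Σδ_i = -0.4808 mm.

-0.481 mm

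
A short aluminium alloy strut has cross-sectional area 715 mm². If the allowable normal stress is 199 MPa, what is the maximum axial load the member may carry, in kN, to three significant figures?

P_max = σ_allow · A = 199 · 715 = 142300 N = 142.3 kN.

142 kN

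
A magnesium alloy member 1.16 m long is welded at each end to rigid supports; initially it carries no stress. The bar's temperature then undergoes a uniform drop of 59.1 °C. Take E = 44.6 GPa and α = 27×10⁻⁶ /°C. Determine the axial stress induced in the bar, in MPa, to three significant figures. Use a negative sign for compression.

71.2 MPa

Free thermal expansion αLΔT = 27e-6 · 1160 · -59.1 = -1.851 mm.
The walls impose strain ε = −(-1.851)/1160 = 1.5957e-03; σ = Eε = 44600 · 1.5957e-03 = 71.17 MPa.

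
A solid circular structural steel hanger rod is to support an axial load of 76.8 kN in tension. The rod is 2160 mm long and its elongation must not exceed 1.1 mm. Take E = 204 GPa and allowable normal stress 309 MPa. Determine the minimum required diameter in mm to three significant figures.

Required area A ≥ P/σ_allow = 76800/309 = 248.5 mm².
For a solid circular section, d ≥ √(4A/π) = 17.79 mm.
Elongation limit: A ≥ PL/(Eδ_allow) = 76800·2160/(204000·1.1) = 739.3 mm² ⇒ d ≥ 30.68 mm.
The elongation limit governs.

30.7 mm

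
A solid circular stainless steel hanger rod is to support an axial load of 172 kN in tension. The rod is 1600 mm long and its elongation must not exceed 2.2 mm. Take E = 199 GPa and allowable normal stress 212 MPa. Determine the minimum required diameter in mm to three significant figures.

32.1 mm

Required area A ≥ P/σ_allow = 172000/212 = 811.3 mm².
For a solid circular section, d ≥ √(4A/π) = 32.14 mm.
Elongation limit: A ≥ PL/(Eδ_allow) = 172000·1600/(199000·2.2) = 628.6 mm² ⇒ d ≥ 28.29 mm.
The stress limit governs.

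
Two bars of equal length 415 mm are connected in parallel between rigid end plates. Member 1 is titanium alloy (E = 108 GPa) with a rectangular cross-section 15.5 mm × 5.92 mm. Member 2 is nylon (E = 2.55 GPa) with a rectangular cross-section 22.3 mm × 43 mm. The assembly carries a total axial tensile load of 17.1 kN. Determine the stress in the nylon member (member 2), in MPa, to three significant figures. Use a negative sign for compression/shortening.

A_1 = 91.76 mm².
A_2 = 958.9 mm².
Equal strain + equilibrium ⇒ each member carries load in proportion to AE: A₁E₁ = 9910000 N, A₂E₂ = 2445000 N, ΣAE = 12360000 N.
σ₂ = P·E₂/ΣAE = 17100·2550/12360000 = 3.529 MPa.

3.53 MPa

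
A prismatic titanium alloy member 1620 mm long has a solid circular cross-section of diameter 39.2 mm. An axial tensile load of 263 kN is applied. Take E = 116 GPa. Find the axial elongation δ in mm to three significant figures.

A = 1207 mm².
δ_mech = NL/(AE) = 263000·1620/(1207·116000) = 3.043 mm.

3.04 mm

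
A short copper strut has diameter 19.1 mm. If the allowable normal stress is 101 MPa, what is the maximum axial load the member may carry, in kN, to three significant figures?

28.9 kN

A = 286.5 mm².
P_max = σ_allow · A = 101 · 286.5 = 28940 N = 28.94 kN.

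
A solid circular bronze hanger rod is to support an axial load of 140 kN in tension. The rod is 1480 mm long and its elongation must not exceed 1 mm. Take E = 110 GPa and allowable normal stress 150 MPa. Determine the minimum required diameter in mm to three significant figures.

49.0 mm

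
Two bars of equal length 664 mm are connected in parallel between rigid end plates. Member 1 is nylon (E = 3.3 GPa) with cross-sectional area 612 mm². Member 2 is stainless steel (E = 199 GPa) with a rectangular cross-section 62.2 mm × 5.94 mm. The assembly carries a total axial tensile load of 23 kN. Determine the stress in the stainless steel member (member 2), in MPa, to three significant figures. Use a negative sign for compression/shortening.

A_2 = 369.5 mm².
Equal strain + equilibrium ⇒ each member carries load in proportion to AE: A₁E₁ = 2020000 N, A₂E₂ = 73520000 N, ΣAE = 75540000 N.
σ₂ = P·E₂/ΣAE = 23000·199000/75540000 = 60.59 MPa.

60.6 MPa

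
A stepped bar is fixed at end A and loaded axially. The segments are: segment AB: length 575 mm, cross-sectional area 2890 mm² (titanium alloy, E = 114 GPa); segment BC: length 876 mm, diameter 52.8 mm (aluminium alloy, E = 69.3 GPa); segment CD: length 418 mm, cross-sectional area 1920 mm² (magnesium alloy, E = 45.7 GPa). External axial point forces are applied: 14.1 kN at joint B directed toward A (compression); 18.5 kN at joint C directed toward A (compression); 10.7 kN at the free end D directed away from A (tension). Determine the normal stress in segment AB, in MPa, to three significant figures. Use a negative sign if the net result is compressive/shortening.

-7.58 MPa

Internal axial forces (sectioning from the free end, tension +): N_CD = 10.7 kN, N_BC = -7.8 kN, N_AB = -21.9 kN.
σ_AB = N_AB/A_AB = -21900/2890 = -7.578 MPa.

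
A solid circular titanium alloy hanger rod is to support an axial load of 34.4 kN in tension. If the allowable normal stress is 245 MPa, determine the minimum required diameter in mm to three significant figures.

Required area A ≥ P/σ_allow = 34400/245 = 140.4 mm².
For a solid circular section, d ≥ √(4A/π) = 13.37 mm.

13.4 mm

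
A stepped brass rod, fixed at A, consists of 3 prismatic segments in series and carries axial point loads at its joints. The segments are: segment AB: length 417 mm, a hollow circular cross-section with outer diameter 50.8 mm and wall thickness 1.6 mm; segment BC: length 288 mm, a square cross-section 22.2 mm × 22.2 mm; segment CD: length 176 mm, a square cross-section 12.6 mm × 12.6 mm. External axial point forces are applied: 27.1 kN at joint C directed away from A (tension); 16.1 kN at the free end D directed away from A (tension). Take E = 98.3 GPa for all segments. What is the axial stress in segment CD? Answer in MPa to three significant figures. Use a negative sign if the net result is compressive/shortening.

Internal axial forces (sectioning from the free end, tension +): N_CD = 16.1 kN, N_BC = 43.2 kN, N_AB = 43.2 kN.
A_CD = 158.8 mm².
σ_CD = N_CD/A_CD = 16100/158.8 = 101.4 MPa.

101 MPa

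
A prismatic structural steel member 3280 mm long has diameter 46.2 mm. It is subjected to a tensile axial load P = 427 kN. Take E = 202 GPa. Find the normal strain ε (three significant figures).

A = 1676 mm².
σ = N/A = 254.7 MPa; ε = σ/E = 254.7/202000 = 1.261e-03.

0.00126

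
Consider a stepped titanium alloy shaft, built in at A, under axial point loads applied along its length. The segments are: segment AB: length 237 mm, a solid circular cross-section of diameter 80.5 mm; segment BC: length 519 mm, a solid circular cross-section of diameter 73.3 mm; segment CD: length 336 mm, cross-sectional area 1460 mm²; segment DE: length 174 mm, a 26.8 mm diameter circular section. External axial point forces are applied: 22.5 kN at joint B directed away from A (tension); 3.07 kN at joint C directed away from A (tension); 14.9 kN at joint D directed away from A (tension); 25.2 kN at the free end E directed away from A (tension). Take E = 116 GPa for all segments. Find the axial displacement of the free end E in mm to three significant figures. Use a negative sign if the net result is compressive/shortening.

Internal axial forces (sectioning from the free end, tension +): N_DE = 25.2 kN, N_CD = 40.1 kN, N_BC = 43.17 kN, N_AB = 65.67 kN.
A_AB = 5090 mm².
A_BC = 4220 mm².
A_DE = 564.1 mm².
δ_AB = 65670·237/(5090·116000) = 0.02636 mm
δ_BC = 43170·519/(4220·116000) = 0.04577 mm
δ_CD = 40100·336/(1460·116000) = 0.07956 mm
δ_DE = 25200·174/(564.1·116000) = 0.06701 mm
δ = Σδ_i = 0.2187 mm.

0.219 mm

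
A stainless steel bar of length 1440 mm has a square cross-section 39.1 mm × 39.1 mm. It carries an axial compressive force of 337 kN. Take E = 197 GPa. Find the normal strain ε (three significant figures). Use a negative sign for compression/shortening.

-0.00112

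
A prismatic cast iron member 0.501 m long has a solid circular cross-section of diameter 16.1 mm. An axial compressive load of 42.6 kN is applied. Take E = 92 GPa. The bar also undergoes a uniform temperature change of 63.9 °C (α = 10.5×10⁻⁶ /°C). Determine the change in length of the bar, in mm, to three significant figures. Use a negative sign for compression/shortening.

-0.803 mm

A = 203.6 mm².
δ_mech = NL/(AE) = -42600·501/(203.6·92000) = -1.14 mm.
δ_thermal = αLΔT = 10.5e-6·501·63.9 = 0.3361 mm.
δ = δ_mech + δ_thermal = -0.8034 mm.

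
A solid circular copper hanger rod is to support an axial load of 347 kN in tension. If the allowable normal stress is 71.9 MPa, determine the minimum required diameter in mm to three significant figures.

78.4 mm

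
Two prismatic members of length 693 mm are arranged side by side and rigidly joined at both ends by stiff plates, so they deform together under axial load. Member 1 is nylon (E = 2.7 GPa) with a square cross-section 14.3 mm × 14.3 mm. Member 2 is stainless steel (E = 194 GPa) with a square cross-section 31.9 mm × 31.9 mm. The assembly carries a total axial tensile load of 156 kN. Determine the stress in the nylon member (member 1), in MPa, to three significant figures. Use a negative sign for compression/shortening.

A_1 = 204.5 mm².
A_2 = 1018 mm².
Equal strain + equilibrium ⇒ each member carries load in proportion to AE: A₁E₁ = 552100 N, A₂E₂ = 197400000 N, ΣAE = 198000000 N.
σ₁ = P·E₁/ΣAE = 156000·2700/198000000 = 2.128 MPa.

2.13 MPa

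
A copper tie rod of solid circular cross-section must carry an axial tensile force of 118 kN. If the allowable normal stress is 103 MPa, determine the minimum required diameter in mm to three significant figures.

38.2 mm

Required area A ≥ P/σ_allow = 118000/103 = 1146 mm².
For a solid circular section, d ≥ √(4A/π) = 38.19 mm.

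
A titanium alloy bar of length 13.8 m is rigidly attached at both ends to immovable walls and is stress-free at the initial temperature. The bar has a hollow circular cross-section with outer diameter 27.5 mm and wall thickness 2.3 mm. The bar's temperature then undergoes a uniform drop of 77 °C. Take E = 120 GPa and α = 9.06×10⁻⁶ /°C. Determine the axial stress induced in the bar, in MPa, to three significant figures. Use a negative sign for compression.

Free thermal expansion αLΔT = 9.06e-6 · 13800 · -77 = -9.627 mm.
The walls impose strain ε = −(-9.627)/13800 = 6.9762e-04; σ = Eε = 120000 · 6.9762e-04 = 83.71 MPa.

83.7 MPa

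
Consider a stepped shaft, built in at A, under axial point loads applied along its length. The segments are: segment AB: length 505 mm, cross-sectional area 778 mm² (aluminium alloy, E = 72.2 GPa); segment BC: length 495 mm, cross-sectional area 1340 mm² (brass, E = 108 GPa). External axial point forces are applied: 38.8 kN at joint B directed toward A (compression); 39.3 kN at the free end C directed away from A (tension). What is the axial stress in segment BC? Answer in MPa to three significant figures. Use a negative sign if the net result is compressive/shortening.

Internal axial forces (sectioning from the free end, tension +): N_BC = 39.3 kN, N_AB = 0.5 kN.
σ_BC = N_BC/A_BC = 39300/1340 = 29.33 MPa.

29.3 MPa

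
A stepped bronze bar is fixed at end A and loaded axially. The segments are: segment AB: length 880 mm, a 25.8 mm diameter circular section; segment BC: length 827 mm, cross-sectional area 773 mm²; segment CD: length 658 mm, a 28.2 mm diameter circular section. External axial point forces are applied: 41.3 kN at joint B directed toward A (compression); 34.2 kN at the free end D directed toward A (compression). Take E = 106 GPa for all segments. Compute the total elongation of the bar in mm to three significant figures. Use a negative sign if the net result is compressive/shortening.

-1.88 mm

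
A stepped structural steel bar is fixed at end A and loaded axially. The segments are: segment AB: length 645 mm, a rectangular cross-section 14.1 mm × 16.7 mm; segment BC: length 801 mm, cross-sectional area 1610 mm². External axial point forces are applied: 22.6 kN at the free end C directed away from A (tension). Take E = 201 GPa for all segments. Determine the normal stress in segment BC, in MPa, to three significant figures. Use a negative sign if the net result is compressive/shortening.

Internal axial forces (sectioning from the free end, tension +): N_BC = 22.6 kN, N_AB = 22.6 kN.
σ_BC = N_BC/A_BC = 22600/1610 = 14.04 MPa.

14.0 MPa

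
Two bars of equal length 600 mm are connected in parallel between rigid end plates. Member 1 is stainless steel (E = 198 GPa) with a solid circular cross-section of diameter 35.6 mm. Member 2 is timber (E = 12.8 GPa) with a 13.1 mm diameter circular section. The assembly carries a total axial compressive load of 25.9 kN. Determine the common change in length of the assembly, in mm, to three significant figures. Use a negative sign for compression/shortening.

A_1 = 995.4 mm².
A_2 = 134.8 mm².
Equal strain + equilibrium ⇒ each member carries load in proportion to AE: A₁E₁ = 197100000 N, A₂E₂ = 1725000 N, ΣAE = 198800000 N.
δ = PL/ΣAE = -25900·600/198800000 = -0.07816 mm.

-0.0782 mm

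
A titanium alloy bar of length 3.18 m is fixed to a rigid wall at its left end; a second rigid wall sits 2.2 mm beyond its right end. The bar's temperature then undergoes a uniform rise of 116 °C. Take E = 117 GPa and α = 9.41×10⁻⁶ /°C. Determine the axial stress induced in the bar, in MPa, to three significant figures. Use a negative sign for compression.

Free thermal expansion αLΔT = 9.41e-6 · 3180 · 116 = 3.471 mm.
The walls engage after the gap closes; constrained expansion = 3.471 − 2.2 = 1.271 mm.
The walls impose strain ε = −(1.271)/3180 = -3.9974e-04; σ = Eε = 117000 · -3.9974e-04 = -46.77 MPa.

-46.8 MPa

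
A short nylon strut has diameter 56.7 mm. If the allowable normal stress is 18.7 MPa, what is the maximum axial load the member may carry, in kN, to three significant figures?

47.2 kN

A = 2525 mm².
P_max = σ_allow · A = 18.7 · 2525 = 47220 N = 47.22 kN.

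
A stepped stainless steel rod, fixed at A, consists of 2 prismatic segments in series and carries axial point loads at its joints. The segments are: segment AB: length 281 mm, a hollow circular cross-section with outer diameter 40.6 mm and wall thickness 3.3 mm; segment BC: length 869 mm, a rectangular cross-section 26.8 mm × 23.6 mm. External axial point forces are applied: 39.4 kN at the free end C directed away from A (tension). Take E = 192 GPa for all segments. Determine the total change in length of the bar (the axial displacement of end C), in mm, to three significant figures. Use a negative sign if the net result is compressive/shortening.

0.431 mm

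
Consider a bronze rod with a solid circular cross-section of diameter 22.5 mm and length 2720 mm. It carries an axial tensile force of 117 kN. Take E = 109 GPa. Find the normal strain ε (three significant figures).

A = 397.6 mm².
σ = N/A = 294.3 MPa; ε = σ/E = 294.3/109000 = 2.700e-03.

0.00270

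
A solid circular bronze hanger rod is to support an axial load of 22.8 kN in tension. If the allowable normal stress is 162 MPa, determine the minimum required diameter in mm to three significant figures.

13.4 mm

Required area A ≥ P/σ_allow = 22800/162 = 140.7 mm².
For a solid circular section, d ≥ √(4A/π) = 13.39 mm.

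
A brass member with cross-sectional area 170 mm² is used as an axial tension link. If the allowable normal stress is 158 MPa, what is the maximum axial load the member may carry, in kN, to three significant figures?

26.9 kN

P_max = σ_allow · A = 158 · 170 = 26860 N = 26.86 kN.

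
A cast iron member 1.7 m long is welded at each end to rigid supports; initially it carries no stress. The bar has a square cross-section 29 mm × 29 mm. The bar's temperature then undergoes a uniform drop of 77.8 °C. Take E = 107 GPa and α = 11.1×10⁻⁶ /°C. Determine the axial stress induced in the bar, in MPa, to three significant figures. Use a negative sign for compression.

Free thermal expansion αLΔT = 11.1e-6 · 1700 · -77.8 = -1.468 mm.
The walls impose strain ε = −(-1.468)/1700 = 8.6358e-04; σ = Eε = 107000 · 8.6358e-04 = 92.4 MPa.

92.4 MPa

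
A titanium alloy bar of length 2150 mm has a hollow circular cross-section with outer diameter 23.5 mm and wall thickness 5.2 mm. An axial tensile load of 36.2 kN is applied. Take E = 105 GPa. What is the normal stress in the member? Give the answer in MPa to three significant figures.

121 MPa

A = 299 mm².
σ = N/A = 36200/299 = 121.1 MPa.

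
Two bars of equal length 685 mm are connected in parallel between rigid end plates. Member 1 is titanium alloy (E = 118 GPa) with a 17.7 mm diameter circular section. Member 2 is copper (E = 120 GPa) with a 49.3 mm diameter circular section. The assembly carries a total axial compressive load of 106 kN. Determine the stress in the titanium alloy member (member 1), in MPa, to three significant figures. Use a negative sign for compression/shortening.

-48.5 MPa

A_1 = 246.1 mm².
A_2 = 1909 mm².
Equal strain + equilibrium ⇒ each member carries load in proportion to AE: A₁E₁ = 29030000 N, A₂E₂ = 229100000 N, ΣAE = 258100000 N.
σ₁ = P·E₁/ΣAE = -106000·118000/258100000 = -48.46 MPa.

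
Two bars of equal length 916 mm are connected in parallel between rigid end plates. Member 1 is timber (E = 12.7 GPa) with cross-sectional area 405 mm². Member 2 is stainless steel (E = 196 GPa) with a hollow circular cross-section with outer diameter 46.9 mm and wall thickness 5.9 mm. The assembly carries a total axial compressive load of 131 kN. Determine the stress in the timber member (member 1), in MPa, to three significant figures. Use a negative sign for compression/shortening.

-10.8 MPa

A_2 = 760 mm².
Equal strain + equilibrium ⇒ each member carries load in proportion to AE: A₁E₁ = 5144000 N, A₂E₂ = 149000000 N, ΣAE = 154100000 N.
σ₁ = P·E₁/ΣAE = -131000·12700/154100000 = -10.8 MPa.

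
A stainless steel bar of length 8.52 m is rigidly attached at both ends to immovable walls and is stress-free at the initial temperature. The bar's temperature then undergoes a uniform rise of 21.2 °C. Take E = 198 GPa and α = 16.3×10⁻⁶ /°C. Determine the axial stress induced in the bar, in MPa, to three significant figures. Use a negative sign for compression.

-68.4 MPa

Free thermal expansion αLΔT = 16.3e-6 · 8520 · 21.2 = 2.944 mm.
The walls impose strain ε = −(2.944)/8520 = -3.4556e-04; σ = Eε = 198000 · -3.4556e-04 = -68.42 MPa.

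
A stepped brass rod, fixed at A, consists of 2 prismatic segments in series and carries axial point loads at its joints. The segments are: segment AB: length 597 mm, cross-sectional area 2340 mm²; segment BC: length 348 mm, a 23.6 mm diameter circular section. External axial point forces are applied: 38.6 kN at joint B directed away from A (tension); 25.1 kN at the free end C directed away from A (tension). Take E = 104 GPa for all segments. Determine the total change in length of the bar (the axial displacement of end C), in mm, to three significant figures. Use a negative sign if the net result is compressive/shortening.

0.348 mm

Internal axial forces (sectioning from the free end, tension +): N_BC = 25.1 kN, N_AB = 63.7 kN.
A_BC = 437.4 mm².
δ_AB = 63700·597/(2340·104000) = 0.1563 mm
δ_BC = 25100·348/(437.4·104000) = 0.192 mm
δ = Σδ_i = 0.3483 mm.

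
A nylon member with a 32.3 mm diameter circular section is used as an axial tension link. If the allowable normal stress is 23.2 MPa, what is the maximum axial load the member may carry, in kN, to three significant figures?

A = 819.4 mm².
P_max = σ_allow · A = 23.2 · 819.4 = 19010 N = 19.01 kN.

19.0 kN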